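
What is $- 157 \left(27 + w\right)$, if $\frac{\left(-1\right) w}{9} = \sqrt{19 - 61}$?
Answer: $-4239 + 1413 i \sqrt{42} \approx -4239.0 + 9157.3 i$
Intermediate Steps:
$w = - 9 i \sqrt{42}$ ($w = - 9 \sqrt{19 - 61} = - 9 \sqrt{-42} = - 9 i \sqrt{42} \approx - 58.327 i$)
$- 157 \left(27 + w\right) = - 157 \left(27 - 9 i \sqrt{42}\right) = -4239 + 1413 i \sqrt{42}$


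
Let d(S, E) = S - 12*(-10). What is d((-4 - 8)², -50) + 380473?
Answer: 380737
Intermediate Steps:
d(S, E) = 120 + S (d(S, E) = S + 120 = 120 + S)
d((-4 - 8)², -50) + 380473 = (120 + (-4 - 8)²) + 380473 = (120 + (-12)²) + 380473 = (120 + 144) + 380473 = 264 + 380473 = 380737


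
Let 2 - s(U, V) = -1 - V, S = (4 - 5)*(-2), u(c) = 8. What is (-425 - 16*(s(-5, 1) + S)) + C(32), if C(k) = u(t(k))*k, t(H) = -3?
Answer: -265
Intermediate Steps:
S = 2 (S = -1*(-2) = 2)
s(U, V) = 3 + V (s(U, V) = 2 - (-1 - V) = 2 + (1 + V) = 3 + V)
C(k) = 8*k
(-425 - 16*(s(-5, 1) + S)) + C(32) = (-425 - 16*((3 + 1) + 2)) + 8*32 = (-425 - 16*(4 + 2)) + 256 = (-425 - 16*6) + 256 = (-425 - 96) + 256 = -521 + 256 = -265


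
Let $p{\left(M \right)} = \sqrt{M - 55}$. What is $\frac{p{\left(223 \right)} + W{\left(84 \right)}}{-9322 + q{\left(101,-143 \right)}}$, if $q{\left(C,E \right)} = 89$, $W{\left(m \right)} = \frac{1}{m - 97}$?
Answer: $\frac{1}{120029} - \frac{2 \sqrt{42}}{9233} \approx -0.0013955$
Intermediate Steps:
$W{\left(m \right)} = \frac{1}{-97 + m}$
$p{\left(M \right)} = \sqrt{-55 + M}$
$\frac{p{\left(223 \right)} + W{\left(84 \right)}}{-9322 + q{\left(101,-143 \right)}} = \frac{\sqrt{-55 + 223} + \frac{1}{-97 + 84}}{-9322 + 89} = \frac{\sqrt{168} + \frac{1}{-13}}{-9233} = \left(2 \sqrt{42} - \frac{1}{13}\right) \left(- \frac{1}{9233}\right) = \left(- \frac{1}{13} + 2 \sqrt{42}\right) \left(- \frac{1}{9233}\right) = \frac{1}{120029} - \frac{2 \sqrt{42}}{9233}$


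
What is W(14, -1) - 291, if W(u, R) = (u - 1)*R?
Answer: -304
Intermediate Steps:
W(u, R) = R*(-1 + u) (W(u, R) = (-1 + u)*R = R*(-1 + u))
W(14, -1) - 291 = -(-1 + 14) - 291 = -1*13 - 291 = -13 - 291 = -304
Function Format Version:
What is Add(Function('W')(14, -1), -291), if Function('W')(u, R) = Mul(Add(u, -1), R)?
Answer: -304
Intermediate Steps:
Function('W')(u, R) = Mul(R, Add(-1, u)) (Function('W')(u, R) = Mul(Add(-1, u), R) = Mul(R, Add(-1, u)))
Add(Function('W')(14, -1), -291) = Add(Mul(-1, Add(-1, 14)), -291) = Add(Mul(-1, 13), -291) = Add(-13, -291) = -304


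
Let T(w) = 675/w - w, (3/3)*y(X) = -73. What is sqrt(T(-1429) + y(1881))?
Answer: sqrt(2768043021)/1429 ≈ 36.818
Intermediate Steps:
y(X) = -73
T(w) = -w + 675/w
sqrt(T(-1429) + y(1881)) = sqrt((-1*(-1429) + 675/(-1429)) - 73) = sqrt((1429 + 675*(-1/1429)) - 73) = sqrt((1429 - 675/1429) - 73) = sqrt(2041366/1429 - 73) = sqrt(1937049/1429) = sqrt(2768043021)/1429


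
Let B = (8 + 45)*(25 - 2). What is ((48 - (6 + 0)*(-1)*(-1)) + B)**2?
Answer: 1590121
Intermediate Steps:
B = 1219 (B = 53*23 = 1219)
((48 - (6 + 0)*(-1)*(-1)) + B)**2 = ((48 - (6 + 0)*(-1)*(-1)) + 1219)**2 = ((48 - 6*(-1)*(-1)) + 1219)**2 = ((48 - (-6)*(-1)) + 1219)**2 = ((48 - 1*6) + 1219)**2 = ((48 - 6) + 1219)**2 = (42 + 1219)**2 = 1261**2 = 1590121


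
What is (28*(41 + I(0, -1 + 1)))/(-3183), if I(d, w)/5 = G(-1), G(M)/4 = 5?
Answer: -1316/1061 ≈ -1.2403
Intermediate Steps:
G(M) = 20 (G(M) = 4*5 = 20)
I(d, w) = 100 (I(d, w) = 5*20 = 100)
(28*(41 + I(0, -1 + 1)))/(-3183) = (28*(41 + 100))/(-3183) = (28*141)*(-1/3183) = 3948*(-1/3183) = -1316/1061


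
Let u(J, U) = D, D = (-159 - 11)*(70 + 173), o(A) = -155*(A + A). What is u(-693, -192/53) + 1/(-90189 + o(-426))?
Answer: -1729691009/41871 ≈ -41310.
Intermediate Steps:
o(A) = -310*A
D = -41310 (D = -170*243 = -41310)
u(J, U) = -41310
u(-693, -192/53) + 1/(-90189 + o(-426)) = -41310 + 1/(-90189 - 310*(-426)) = -41310 + 1/(-90189 + 132060) = -41310 + 1/41871 = -1729691009/41871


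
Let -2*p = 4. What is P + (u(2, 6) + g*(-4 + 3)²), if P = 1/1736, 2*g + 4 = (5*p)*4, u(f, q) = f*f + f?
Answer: -27775/1736 ≈ -15.999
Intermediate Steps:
p = -2 (p = -½*4 = -2)
u(f, q) = f + f² (u(f, q) = f² + f = f + f²)
g = -22 (g = -2 + ((5*(-2))*4)/2 = -2 + (-10*4)/2 = -2 + (½)*(-40) = -2 - 20 = -22)
P = 1/1736 ≈ 0.00057604
P + (u(2, 6) + g*(-4 + 3)²) = 1/1736 + (2*(1 + 2) - 22*(-4 + 3)²) = 1/1736 + (2*3 - 22*(-1)²) = 1/1736 + (6 - 22*1) = 1/1736 + (6 - 22) = 1/1736 - 16 = -27775/1736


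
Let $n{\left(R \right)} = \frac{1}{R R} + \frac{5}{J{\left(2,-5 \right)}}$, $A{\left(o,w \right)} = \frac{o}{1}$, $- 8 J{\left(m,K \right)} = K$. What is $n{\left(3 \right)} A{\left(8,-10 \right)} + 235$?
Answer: $\frac{2699}{9} \approx 299.89$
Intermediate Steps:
$J{\left(m,K \right)} = - \frac{K}{8}$
$A{\left(o,w \right)} = o$ ($A{\left(o,w \right)} = o 1 = o$)
$n{\left(R \right)} = 8 + \frac{1}{R^{2}}$ ($n{\left(R \right)} = \frac{1}{R R} + \frac{5}{\left(- \frac{1}{8}\right) \left(-5\right)} = \frac{1}{R^{2}} + \frac{5}{\frac{5}{8}} = \frac{1}{R^{2}} + 5 \cdot \frac{8}{5} = \frac{1}{R^{2}} + 8 = 8 + \frac{1}{R^{2}}$)
$n{\left(3 \right)} A{\left(8,-10 \right)} + 235 = \left(8 + \frac{1}{9}\right) 8 + 235 = \frac{73}{9} \cdot 8 + 235 = \frac{584}{9} + 235 = \frac{2699}{9}$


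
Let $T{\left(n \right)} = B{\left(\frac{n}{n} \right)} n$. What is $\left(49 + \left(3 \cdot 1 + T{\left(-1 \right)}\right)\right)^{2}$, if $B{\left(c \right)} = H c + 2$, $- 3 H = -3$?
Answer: $2401$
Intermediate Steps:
$H = 1$ ($H = \left(- \frac{1}{3}\right) \left(-3\right) = 1$)
$B{\left(c \right)} = 2 + c$ ($B{\left(c \right)} = 1 c + 2 = c + 2 = 2 + c$)
$T{\left(n \right)} = 3 n$ ($T{\left(n \right)} = \left(2 + \frac{n}{n}\right) n = \left(2 + 1\right) n = 3 n$)
$\left(49 + \left(3 \cdot 1 + T{\left(-1 \right)}\right)\right)^{2} = \left(49 + \left(3 \cdot 1 + 3 \left(-1\right)\right)\right)^{2} = \left(49 + \left(3 - 3\right)\right)^{2} = \left(49 + 0\right)^{2} = 49^{2} = 2401$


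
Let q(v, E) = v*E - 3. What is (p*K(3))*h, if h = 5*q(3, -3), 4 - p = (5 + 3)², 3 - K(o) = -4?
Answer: 25200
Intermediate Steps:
K(o) = 7 (K(o) = 3 - 1*(-4) = 3 + 4 = 7)
p = -60 (p = 4 - (5 + 3)² = 4 - 1*8² = 4 - 1*64 = 4 - 64 = -60)
q(v, E) = -3 + E*v (q(v, E) = E*v - 3 = -3 + E*v)
h = -60 (h = 5*(-3 - 3*3) = 5*(-3 - 9) = 5*(-12) = -60)
(p*K(3))*h = -60*7*(-60) = -420*(-60) = 25200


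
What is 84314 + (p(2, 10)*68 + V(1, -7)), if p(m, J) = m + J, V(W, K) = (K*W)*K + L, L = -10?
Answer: 85169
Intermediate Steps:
V(W, K) = -10 + W*K² (V(W, K) = (K*W)*K - 10 = W*K² - 10 = -10 + W*K²)
p(m, J) = J + m
84314 + (p(2, 10)*68 + V(1, -7)) = 84314 + ((10 + 2)*68 + (-10 + 1*(-7)²)) = 84314 + (12*68 + (-10 + 1*49)) = 84314 + (816 + (-10 + 49)) = 84314 + (816 + 39) = 84314 + 855 = 85169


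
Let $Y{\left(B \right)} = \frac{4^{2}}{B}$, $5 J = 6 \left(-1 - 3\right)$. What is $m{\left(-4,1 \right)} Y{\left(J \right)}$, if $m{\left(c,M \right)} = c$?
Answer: $\frac{40}{3} \approx 13.333$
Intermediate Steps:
$J = - \frac{24}{5}$ ($J = \frac{6 \left(-1 - 3\right)}{5} = \frac{6 \left(-4\right)}{5} = \frac{1}{5} \left(-24\right) = - \frac{24}{5} \approx -4.8$)
$Y{\left(B \right)} = \frac{16}{B}$
$m{\left(-4,1 \right)} Y{\left(J \right)} = - 4 \frac{16}{- \frac{24}{5}} = - 4 \cdot 16 \left(- \frac{5}{24}\right) = \left(-4\right) \left(- \frac{10}{3}\right) = \frac{40}{3}$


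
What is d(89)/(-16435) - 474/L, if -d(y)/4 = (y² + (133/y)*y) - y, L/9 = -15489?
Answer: 296607070/152737029 ≈ 1.9419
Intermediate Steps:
L = -139401 (L = 9*(-15489) = -139401)
d(y) = -532 - 4*y² + 4*y (d(y) = -4*((y² + (133/y)*y) - y) = -4*((y² + 133) - y) = -4*((133 + y²) - y) = -4*(133 + y² - y) = -532 - 4*y² + 4*y)
d(89)/(-16435) - 474/L = (-532 - 4*89² + 4*89)/(-16435) - 474/(-139401) = (-532 - 4*7921 + 356)*(-1/16435) - 474*(-1/139401) = (-532 - 31684 + 356)*(-1/16435) + 158/46467 = -31860*(-1/16435) + 158/46467 = 6372/3287 + 158/46467 = 296607070/152737029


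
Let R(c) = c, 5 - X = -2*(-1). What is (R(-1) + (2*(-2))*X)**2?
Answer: 169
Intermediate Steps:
X = 3 (X = 5 - (-2)*(-1) = 5 - 1*2 = 5 - 2 = 3)
(R(-1) + (2*(-2))*X)**2 = (-1 + (2*(-2))*3)**2 = (-1 - 4*3)**2 = (-1 - 12)**2 = (-13)**2 = 169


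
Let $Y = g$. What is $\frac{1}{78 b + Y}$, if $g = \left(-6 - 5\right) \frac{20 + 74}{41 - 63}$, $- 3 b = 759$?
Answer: $- \frac{1}{19687} \approx -5.0795 \cdot 10^{-5}$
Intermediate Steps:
$b = -253$ ($b = \left(- \frac{1}{3}\right) 759 = -253$)
$g = 47$ ($g = - 11 \frac{94}{-22} = - 11 \cdot 94 \left(- \frac{1}{22}\right) = \left(-11\right) \left(- \frac{47}{11}\right) = 47$)
$Y = 47$
$\frac{1}{78 b + Y} = \frac{1}{78 \left(-253\right) + 47} = \frac{1}{-19734 + 47} = \frac{1}{-19687} = - \frac{1}{19687}$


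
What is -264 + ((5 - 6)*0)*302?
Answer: -264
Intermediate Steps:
-264 + ((5 - 6)*0)*302 = -264 - 1*0*302 = -264 + 0*302 = -264 + 0 = -264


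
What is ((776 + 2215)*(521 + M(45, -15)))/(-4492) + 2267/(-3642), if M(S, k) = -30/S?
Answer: -2839144939/8179932 ≈ -347.09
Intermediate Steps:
((776 + 2215)*(521 + M(45, -15)))/(-4492) + 2267/(-3642) = ((776 + 2215)*(521 - 30/45))/(-4492) + 2267/(-3642) = (2991*(521 - 30*1/45))*(-1/4492) + 2267*(-1/3642) = (2991*(521 - ⅔))*(-1/4492) - 2267/3642 = (2991*(1561/3))*(-1/4492) - 2267/3642 = 1556317*(-1/4492) - 2267/3642 = -1556317/4492 - 2267/3642 = -2839144939/8179932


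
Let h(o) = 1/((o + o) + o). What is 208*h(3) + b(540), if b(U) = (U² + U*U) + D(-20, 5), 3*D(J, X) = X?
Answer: 5249023/9 ≈ 5.8323e+5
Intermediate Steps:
D(J, X) = X/3
h(o) = 1/(3*o) (h(o) = 1/(2*o + o) = 1/(3*o))
b(U) = 5/3 + 2*U² (b(U) = (U² + U*U) + (⅓)*5 = (U² + U²) + 5/3 = 2*U² + 5/3 = 5/3 + 2*U²)
208*h(3) + b(540) = 208*((⅓)/3) + (5/3 + 2*540²) = 208*((⅓)*(⅓)) + (5/3 + 2*291600) = 208*(⅑) + (5/3 + 583200) = 208/9 + 1749605/3 = 5249023/9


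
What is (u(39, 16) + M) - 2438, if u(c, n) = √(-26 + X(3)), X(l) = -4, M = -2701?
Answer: -5139 + I*√30 ≈ -5139.0 + 5.4772*I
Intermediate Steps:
u(c, n) = I*√30 (u(c, n) = √(-26 - 4) = √(-30) = I*√30)
(u(39, 16) + M) - 2438 = (I*√30 - 2701) - 2438 = (-2701 + I*√30) - 2438 = -5139 + I*√30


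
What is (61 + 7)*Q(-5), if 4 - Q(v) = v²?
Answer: -1428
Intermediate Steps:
Q(v) = 4 - v²
(61 + 7)*Q(-5) = (61 + 7)*(4 - 1*(-5)²) = 68*(4 - 1*25) = 68*(4 - 25) = 68*(-21) = -1428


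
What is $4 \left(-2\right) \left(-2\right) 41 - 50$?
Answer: $606$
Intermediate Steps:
$4 \left(-2\right) \left(-2\right) 41 - 50 = \left(-8\right) \left(-2\right) 41 - 50 = 16 \cdot 41 - 50 = 656 - 50 = 606$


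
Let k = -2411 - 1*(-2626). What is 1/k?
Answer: 1/215 ≈ 0.0046512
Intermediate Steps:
k = 215 (k = -2411 + 2626 = 215)
1/k = 1/215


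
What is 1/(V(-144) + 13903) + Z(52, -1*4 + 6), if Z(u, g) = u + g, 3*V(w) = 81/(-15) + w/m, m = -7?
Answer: 26286263/486782 ≈ 54.000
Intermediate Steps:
V(w) = -9/5 - w/21 (V(w) = (81/(-15) + w/(-7))/3 = (81*(-1/15) + w*(-⅐))/3 = (-27/5 - w/7)/3 = -9/5 - w/21)
Z(u, g) = g + u
1/(V(-144) + 13903) + Z(52, -1*4 + 6) = 1/((-9/5 - 1/21*(-144)) + 13903) + ((-1*4 + 6) + 52) = 1/((-9/5 + 48/7) + 13903) + ((-4 + 6) + 52) = 1/(177/35 + 13903) + (2 + 52) = 1/(486782/35) + 54 = 35/486782 + 54 = 26286263/486782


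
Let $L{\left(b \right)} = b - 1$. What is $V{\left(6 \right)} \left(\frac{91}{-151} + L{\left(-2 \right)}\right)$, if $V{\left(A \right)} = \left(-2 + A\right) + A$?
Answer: $- \frac{5440}{151} \approx -36.026$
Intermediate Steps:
$V{\left(A \right)} = -2 + 2 A$
$L{\left(b \right)} = -1 + b$ ($L{\left(b \right)} = b - 1 = -1 + b$)
$V{\left(6 \right)} \left(\frac{91}{-151} + L{\left(-2 \right)}\right) = \left(-2 + 2 \cdot 6\right) \left(\frac{91}{-151} - 3\right) = \left(-2 + 12\right) \left(91 \left(- \frac{1}{151}\right) - 3\right) = 10 \left(- \frac{91}{151} - 3\right) = 10 \left(- \frac{544}{151}\right) = - \frac{5440}{151}$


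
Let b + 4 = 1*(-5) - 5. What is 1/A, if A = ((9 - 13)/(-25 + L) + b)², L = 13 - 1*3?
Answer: 225/42436 ≈ 0.0053021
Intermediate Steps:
L = 10 (L = 13 - 3 = 10)
b = -14 (b = -4 + (1*(-5) - 5) = -4 + (-5 - 5) = -4 - 10 = -14)
A = 42436/225 (A = ((9 - 13)/(-25 + 10) - 14)² = (-4/(-15) - 14)² = (-4*(-1/15) - 14)² = (4/15 - 14)² = (-206/15)² = 42436/225 ≈ 188.60)
1/A = 1/(42436/225) = 225/42436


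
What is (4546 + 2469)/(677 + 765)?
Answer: 7015/1442 ≈ 4.8648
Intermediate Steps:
(4546 + 2469)/(677 + 765) = 7015/1442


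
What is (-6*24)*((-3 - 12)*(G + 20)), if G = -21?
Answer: -2160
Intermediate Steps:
(-6*24)*((-3 - 12)*(G + 20)) = (-6*24)*((-3 - 12)*(-21 + 20)) = -(-2160)*(-1) = -144*15 = -2160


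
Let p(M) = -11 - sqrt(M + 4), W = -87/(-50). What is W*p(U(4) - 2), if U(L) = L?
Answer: -957/50 - 87*sqrt(6)/50 ≈ -23.402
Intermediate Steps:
W = 87/50 (W = -87*(-1/50) = 87/50 ≈ 1.7400)
p(M) = -11 - sqrt(4 + M)
W*p(U(4) - 2) = 87*(-11 - sqrt(4 + (4 - 2)))/50 = 87*(-11 - sqrt(4 + 2))/50 = 87*(-11 - sqrt(6))/50 = -957/50 - 87*sqrt(6)/50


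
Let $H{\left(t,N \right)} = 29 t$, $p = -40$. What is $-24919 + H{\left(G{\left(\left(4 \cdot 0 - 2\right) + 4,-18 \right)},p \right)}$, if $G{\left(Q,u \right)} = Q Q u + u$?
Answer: $-27529$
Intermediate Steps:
$G{\left(Q,u \right)} = u + u Q^{2}$ ($G{\left(Q,u \right)} = Q^{2} u + u = u Q^{2} + u = u + u Q^{2}$)
$-24919 + H{\left(G{\left(\left(4 \cdot 0 - 2\right) + 4,-18 \right)},p \right)} = -24919 + 29 \left(- 18 \left(1 + \left(\left(4 \cdot 0 - 2\right) + 4\right)^{2}\right)\right) = -24919 + 29 \left(- 18 \left(1 + \left(\left(0 - 2\right) + 4\right)^{2}\right)\right) = -24919 + 29 \left(- 18 \left(1 + \left(-2 + 4\right)^{2}\right)\right) = -24919 + 29 \left(- 18 \left(1 + 2^{2}\right)\right) = -24919 + 29 \left(- 18 \left(1 + 4\right)\right) = -24919 + 29 \left(\left(-18\right) 5\right) = -24919 + 29 \left(-90\right) = -24919 - 2610 = -27529$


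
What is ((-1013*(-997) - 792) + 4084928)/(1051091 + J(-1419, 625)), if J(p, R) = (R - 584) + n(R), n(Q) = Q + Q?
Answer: 5094097/1052382 ≈ 4.8405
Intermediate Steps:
n(Q) = 2*Q
J(p, R) = -584 + 3*R (J(p, R) = (R - 584) + 2*R = (-584 + R) + 2*R = -584 + 3*R)
((-1013*(-997) - 792) + 4084928)/(1051091 + J(-1419, 625)) = ((-1013*(-997) - 792) + 4084928)/(1051091 + (-584 + 3*625)) = ((1009961 - 792) + 4084928)/(1051091 + (-584 + 1875)) = (1009169 + 4084928)/(1051091 + 1291) = 5094097/1052382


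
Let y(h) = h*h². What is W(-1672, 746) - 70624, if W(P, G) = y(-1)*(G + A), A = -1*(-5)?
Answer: -71375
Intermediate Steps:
y(h) = h³
A = 5
W(P, G) = -5 - G (W(P, G) = (-1)³*(G + 5) = -(5 + G) = -5 - G)
W(-1672, 746) - 70624 = (-5 - 1*746) - 70624 = (-5 - 746) - 70624 = -751 - 70624 = -71375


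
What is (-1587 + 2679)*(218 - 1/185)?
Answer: 44039268/185 ≈ 2.3805e+5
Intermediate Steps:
(-1587 + 2679)*(218 - 1/185) = 1092*(218 - 1*1/185) = 1092*(218 - 1/185) = 1092*(40329/185) = 44039268/185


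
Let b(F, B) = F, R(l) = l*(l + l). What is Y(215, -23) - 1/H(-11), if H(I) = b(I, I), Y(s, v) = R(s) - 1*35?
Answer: 1016566/11 ≈ 92415.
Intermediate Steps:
R(l) = 2*l² (R(l) = l*(2*l) = 2*l²)
Y(s, v) = -35 + 2*s² (Y(s, v) = 2*s² - 1*35 = 2*s² - 35 = -35 + 2*s²)
H(I) = I
Y(215, -23) - 1/H(-11) = (-35 + 2*215²) - 1/(-11) = (-35 + 2*46225) - 1*(-1/11) = (-35 + 92450) + 1/11 = 92415 + 1/11 = 1016566/11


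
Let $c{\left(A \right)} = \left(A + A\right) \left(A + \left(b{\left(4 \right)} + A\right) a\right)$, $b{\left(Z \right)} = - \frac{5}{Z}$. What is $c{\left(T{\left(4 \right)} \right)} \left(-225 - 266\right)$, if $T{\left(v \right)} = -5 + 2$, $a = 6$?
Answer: $-83961$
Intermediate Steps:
$T{\left(v \right)} = -3$
$c{\left(A \right)} = 2 A \left(- \frac{15}{2} + 7 A\right)$ ($c{\left(A \right)} = \left(A + A\right) \left(A + \left(- \frac{5}{4} + A\right) 6\right) = 2 A \left(A + \left(\left(-5\right) \frac{1}{4} + A\right) 6\right) = 2 A \left(A + \left(- \frac{5}{4} + A\right) 6\right) = 2 A \left(A + \left(- \frac{15}{2} + 6 A\right)\right) = 2 A \left(- \frac{15}{2} + 7 A\right)$)
$c{\left(T{\left(4 \right)} \right)} \left(-225 - 266\right) = - 3 \left(-15 + 14 \left(-3\right)\right) \left(-225 - 266\right) = - 3 \left(-15 - 42\right) \left(-491\right) = \left(-3\right) \left(-57\right) \left(-491\right) = 171 \left(-491\right) = -83961$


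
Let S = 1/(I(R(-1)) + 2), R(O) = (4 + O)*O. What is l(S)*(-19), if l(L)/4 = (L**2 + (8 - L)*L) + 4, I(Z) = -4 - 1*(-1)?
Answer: 304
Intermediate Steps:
R(O) = O*(4 + O)
I(Z) = -3 (I(Z) = -4 + 1 = -3)
S = -1 (S = 1/(-3 + 2) = 1/(-1) = -1)
l(L) = 16 + 4*L**2 + 4*L*(8 - L) (l(L) = 4*((L**2 + (8 - L)*L) + 4) = 4*((L**2 + L*(8 - L)) + 4) = 4*(4 + L**2 + L*(8 - L)) = 16 + 4*L**2 + 4*L*(8 - L))
l(S)*(-19) = (16 + 32*(-1))*(-19) = (16 - 32)*(-19) = -16*(-19) = 304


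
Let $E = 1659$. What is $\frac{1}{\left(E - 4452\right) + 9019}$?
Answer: $\frac{1}{6226} \approx 0.00016062$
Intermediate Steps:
$\frac{1}{\left(E - 4452\right) + 9019} = \frac{1}{\left(1659 - 4452\right) + 9019} = \frac{1}{-2793 + 9019} = \frac{1}{6226}$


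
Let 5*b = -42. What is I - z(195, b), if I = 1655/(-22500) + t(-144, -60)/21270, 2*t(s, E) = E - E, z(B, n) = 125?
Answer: -562831/4500 ≈ -125.07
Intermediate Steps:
b = -42/5 (b = (1/5)*(-42) = -42/5 ≈ -8.4000)
t(s, E) = 0 (t(s, E) = (E - E)/2 = (1/2)*0 = 0)
I = -331/4500 (I = 1655/(-22500) + 0/21270 = 1655*(-1/22500) + 0*(1/21270) = -331/4500 + 0 = -331/4500 ≈ -0.073556)
I - z(195, b) = -331/4500 - 1*125 = -331/4500 - 125 = -562831/4500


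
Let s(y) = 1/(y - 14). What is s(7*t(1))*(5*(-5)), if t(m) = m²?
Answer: 25/7 ≈ 3.5714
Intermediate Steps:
s(y) = 1/(-14 + y)
s(7*t(1))*(5*(-5)) = (5*(-5))/(-14 + 7*1²) = -25/(-14 + 7*1) = -25/(-14 + 7) = -25/(-7) = -⅐*(-25) = 25/7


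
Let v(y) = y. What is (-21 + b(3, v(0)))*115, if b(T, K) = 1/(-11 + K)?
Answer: -26680/11 ≈ -2425.5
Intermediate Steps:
(-21 + b(3, v(0)))*115 = (-21 + 1/(-11 + 0))*115 = (-21 + 1/(-11))*115 = (-21 - 1/11)*115 = -232/11*115 = -26680/11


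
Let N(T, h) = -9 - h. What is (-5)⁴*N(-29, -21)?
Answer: 7500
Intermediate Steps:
(-5)⁴*N(-29, -21) = (-5)⁴*(-9 - 1*(-21)) = 625*(-9 + 21) = 625*12 = 7500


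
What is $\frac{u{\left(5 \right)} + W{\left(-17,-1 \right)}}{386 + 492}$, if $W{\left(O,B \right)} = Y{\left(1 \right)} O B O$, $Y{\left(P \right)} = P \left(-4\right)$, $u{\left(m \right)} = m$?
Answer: $\frac{1161}{878} \approx 1.3223$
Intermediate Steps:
$Y{\left(P \right)} = - 4 P$
$W{\left(O,B \right)} = - 4 B O^{2}$ ($W{\left(O,B \right)} = \left(-4\right) 1 O B O = - 4 B O O = - 4 B O^{2}$)
$\frac{u{\left(5 \right)} + W{\left(-17,-1 \right)}}{386 + 492} = \frac{5 - - 4 \left(-17\right)^{2}}{386 + 492} = \frac{5 - \left(-4\right) 289}{878} = \left(5 + 1156\right) \frac{1}{878} = 1161 \cdot \frac{1}{878} = \frac{1161}{878}$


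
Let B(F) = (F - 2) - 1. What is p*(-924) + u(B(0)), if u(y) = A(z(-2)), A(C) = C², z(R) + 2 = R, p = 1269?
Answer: -1172540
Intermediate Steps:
z(R) = -2 + R
B(F) = -3 + F (B(F) = (-2 + F) - 1 = -3 + F)
u(y) = 16 (u(y) = (-2 - 2)² = (-4)² = 16)
p*(-924) + u(B(0)) = 1269*(-924) + 16 = -1172556 + 16 = -1172540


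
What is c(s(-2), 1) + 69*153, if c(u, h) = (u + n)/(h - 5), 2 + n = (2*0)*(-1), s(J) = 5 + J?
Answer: 42227/4 ≈ 10557.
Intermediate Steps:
n = -2 (n = -2 + (2*0)*(-1) = -2 + 0*(-1) = -2 + 0 = -2)
c(u, h) = (-2 + u)/(-5 + h) (c(u, h) = (u - 2)/(h - 5) = (-2 + u)/(-5 + h))
c(s(-2), 1) + 69*153 = (-2 + (5 - 2))/(-5 + 1) + 69*153 = (-2 + 3)/(-4) + 10557 = -1/4*1 + 10557 = -1/4 + 10557 = 42227/4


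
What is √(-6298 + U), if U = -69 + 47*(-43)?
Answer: 6*I*√233 ≈ 91.586*I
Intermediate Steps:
U = -2090 (U = -69 - 2021 = -2090)
√(-6298 + U) = √(-6298 - 2090) = √(-8388) = 6*I*√233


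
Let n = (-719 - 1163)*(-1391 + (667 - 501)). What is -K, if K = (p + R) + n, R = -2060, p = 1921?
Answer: -2305311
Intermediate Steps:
n = 2305450 (n = -1882*(-1391 + 166) = -1882*(-1225) = 2305450)
K = 2305311 (K = (1921 - 2060) + 2305450 = -139 + 2305450 = 2305311)
-K = -1*2305311 = -2305311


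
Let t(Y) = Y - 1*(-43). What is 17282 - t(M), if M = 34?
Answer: 17205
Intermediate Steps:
t(Y) = 43 + Y (t(Y) = Y + 43 = 43 + Y)
17282 - t(M) = 17282 - (43 + 34) = 17282 - 1*77 = 17282 - 77 = 17205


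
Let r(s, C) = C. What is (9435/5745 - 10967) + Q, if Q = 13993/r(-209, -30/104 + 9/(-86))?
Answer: -15675001712/336657 ≈ -46561.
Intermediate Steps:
Q = -31288348/879 (Q = 13993/(-30/104 + 9/(-86)) = 13993/(-30*1/104 + 9*(-1/86)) = 13993/(-15/52 - 9/86) = 13993/(-879/2236) = 13993*(-2236/879) = -31288348/879 ≈ -35595.)
(9435/5745 - 10967) + Q = (9435/5745 - 10967) - 31288348/879 = (9435*(1/5745) - 10967) - 31288348/879 = (629/383 - 10967) - 31288348/879 = -4199732/383 - 31288348/879 = -15675001712/336657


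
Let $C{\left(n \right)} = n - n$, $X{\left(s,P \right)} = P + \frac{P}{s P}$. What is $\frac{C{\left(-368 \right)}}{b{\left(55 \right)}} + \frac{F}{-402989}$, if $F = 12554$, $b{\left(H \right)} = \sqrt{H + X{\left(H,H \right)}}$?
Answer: $- \frac{12554}{402989} \approx -0.031152$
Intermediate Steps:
$X{\left(s,P \right)} = P + \frac{1}{s}$ ($X{\left(s,P \right)} = P + \frac{P}{P s} = P + P \frac{1}{P s} = P + \frac{1}{s}$)
$b{\left(H \right)} = \sqrt{\frac{1}{H} + 2 H}$ ($b{\left(H \right)} = \sqrt{H + \left(H + \frac{1}{H}\right)} = \sqrt{\frac{1}{H} + 2 H}$)
$C{\left(n \right)} = 0$
$\frac{C{\left(-368 \right)}}{b{\left(55 \right)}} + \frac{F}{-402989} = \frac{0}{\sqrt{\frac{1}{55} + 2 \cdot 55}} + \frac{12554}{-402989} = \frac{0}{\sqrt{\frac{1}{55} + 110}} + 12554 \left(- \frac{1}{402989}\right) = \frac{0}{\sqrt{\frac{6051}{55}}} - \frac{12554}{402989} = \frac{0}{\frac{1}{55} \sqrt{332805}} - \frac{12554}{402989} = 0 \frac{\sqrt{332805}}{6051} - \frac{12554}{402989} = 0 - \frac{12554}{402989} = - \frac{12554}{402989}$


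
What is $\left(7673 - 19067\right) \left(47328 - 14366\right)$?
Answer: $-375569028$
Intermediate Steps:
$\left(7673 - 19067\right) \left(47328 - 14366\right) = \left(-11394\right) 32962 = -375569028$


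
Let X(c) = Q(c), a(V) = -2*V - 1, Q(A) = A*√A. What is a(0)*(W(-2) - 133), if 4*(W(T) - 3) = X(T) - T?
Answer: 259/2 + I*√2/2 ≈ 129.5 + 0.70711*I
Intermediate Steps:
Q(A) = A^(3/2)
a(V) = -1 - 2*V
X(c) = c^(3/2)
W(T) = 3 - T/4 + T^(3/2)/4 (W(T) = 3 + (T^(3/2) - T)/4 = 3 + (-T/4 + T^(3/2)/4) = 3 - T/4 + T^(3/2)/4)
a(0)*(W(-2) - 133) = (-1 - 2*0)*((3 - ¼*(-2) + (-2)^(3/2)/4) - 133) = (-1 + 0)*((3 + ½ + (-2*I*√2)/4) - 133) = -((3 + ½ - I*√2/2) - 133) = -((7/2 - I*√2/2) - 133) = -(-259/2 - I*√2/2) = 259/2 + I*√2/2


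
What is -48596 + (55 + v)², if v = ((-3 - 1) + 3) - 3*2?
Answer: -46292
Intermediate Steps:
v = -7 (v = (-4 + 3) - 6 = -1 - 6 = -7)
-48596 + (55 + v)² = -48596 + (55 - 7)² = -48596 + 48² = -48596 + 2304 = -46292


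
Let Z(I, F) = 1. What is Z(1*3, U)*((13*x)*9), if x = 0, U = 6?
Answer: 0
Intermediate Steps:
Z(1*3, U)*((13*x)*9) = 1*((13*0)*9) = 1*(0*9) = 1*0 = 0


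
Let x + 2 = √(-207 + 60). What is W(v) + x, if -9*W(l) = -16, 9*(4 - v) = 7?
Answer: -2/9 + 7*I*√3 ≈ -0.22222 + 12.124*I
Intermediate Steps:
v = 29/9 (v = 4 - ⅑*7 = 4 - 7/9 = 29/9 ≈ 3.2222)
W(l) = 16/9 (W(l) = -⅑*(-16) = 16/9)
x = -2 + 7*I*√3 (x = -2 + √(-207 + 60) = -2 + √(-147) = -2 + 7*I*√3 ≈ -2.0 + 12.124*I)
W(v) + x = 16/9 + (-2 + 7*I*√3) = -2/9 + 7*I*√3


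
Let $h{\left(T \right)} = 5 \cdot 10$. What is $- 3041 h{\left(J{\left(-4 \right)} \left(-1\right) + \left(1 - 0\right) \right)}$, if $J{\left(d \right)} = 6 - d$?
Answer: $-152050$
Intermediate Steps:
$h{\left(T \right)} = 50$
$- 3041 h{\left(J{\left(-4 \right)} \left(-1\right) + \left(1 - 0\right) \right)} = \left(-3041\right) 50 = -152050$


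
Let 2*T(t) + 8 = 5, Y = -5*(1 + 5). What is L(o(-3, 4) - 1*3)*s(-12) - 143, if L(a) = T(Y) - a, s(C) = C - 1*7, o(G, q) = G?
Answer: -457/2 ≈ -228.50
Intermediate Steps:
s(C) = -7 + C (s(C) = C - 7 = -7 + C)
Y = -30 (Y = -5*6 = -30)
T(t) = -3/2 (T(t) = -4 + (1/2)*5 = -4 + 5/2 = -3/2)
L(a) = -3/2 - a
L(o(-3, 4) - 1*3)*s(-12) - 143 = (-3/2 - (-3 - 1*3))*(-7 - 12) - 143 = (-3/2 - (-3 - 3))*(-19) - 143 = (-3/2 - 1*(-6))*(-19) - 143 = (-3/2 + 6)*(-19) - 143 = (9/2)*(-19) - 143 = -171/2 - 143 = -457/2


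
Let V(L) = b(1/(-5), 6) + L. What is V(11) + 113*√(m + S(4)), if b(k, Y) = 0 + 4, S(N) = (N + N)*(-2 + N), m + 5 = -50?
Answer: 15 + 113*I*√39 ≈ 15.0 + 705.68*I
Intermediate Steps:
m = -55 (m = -5 - 50 = -55)
S(N) = 2*N*(-2 + N) (S(N) = (2*N)*(-2 + N) = 2*N*(-2 + N))
b(k, Y) = 4
V(L) = 4 + L
V(11) + 113*√(m + S(4)) = (4 + 11) + 113*√(-55 + 2*4*(-2 + 4)) = 15 + 113*√(-55 + 2*4*2) = 15 + 113*√(-55 + 16) = 15 + 113*√(-39) = 15 + 113*(I*√39) = 15 + 113*I*√39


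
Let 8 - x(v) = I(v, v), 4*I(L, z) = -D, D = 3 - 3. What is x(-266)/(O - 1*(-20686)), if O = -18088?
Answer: 4/1299 ≈ 0.0030793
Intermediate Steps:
D = 0
I(L, z) = 0 (I(L, z) = (-1*0)/4 = (1/4)*0 = 0)
x(v) = 8 (x(v) = 8 - 1*0 = 8 + 0 = 8)
x(-266)/(O - 1*(-20686)) = 8/(-18088 - 1*(-20686)) = 8/(-18088 + 20686) = 8/2598 = 8*(1/2598) = 4/1299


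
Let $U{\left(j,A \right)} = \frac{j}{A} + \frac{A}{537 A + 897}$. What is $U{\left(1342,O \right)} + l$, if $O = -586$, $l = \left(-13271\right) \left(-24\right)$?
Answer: $\frac{29282730470483}{91939005} \approx 3.185 \cdot 10^{5}$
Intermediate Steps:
$l = 318504$
$U{\left(j,A \right)} = \frac{A}{897 + 537 A} + \frac{j}{A}$ ($U{\left(j,A \right)} = \frac{j}{A} + \frac{A}{897 + 537 A} = \frac{A}{897 + 537 A} + \frac{j}{A}$)
$U{\left(1342,O \right)} + l = \frac{\left(-586\right)^{2} + 897 \cdot 1342 + 537 \left(-586\right) 1342}{3 \left(-586\right) \left(299 + 179 \left(-586\right)\right)} + 318504 = \frac{1}{3} \left(- \frac{1}{586}\right) \frac{1}{299 - 104894} \left(343396 + 1203774 - 422303244\right) + 318504 = \frac{1}{3} \left(- \frac{1}{586}\right) \frac{1}{-104595} \left(-420756074\right) + 318504 = \frac{1}{3} \left(- \frac{1}{586}\right) \left(- \frac{1}{104595}\right) \left(-420756074\right) + 318504 = - \frac{210378037}{91939005} + 318504 = \frac{29282730470483}{91939005}$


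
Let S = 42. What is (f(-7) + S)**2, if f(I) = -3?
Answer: 1521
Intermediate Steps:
(f(-7) + S)**2 = (-3 + 42)**2 = 39**2 = 1521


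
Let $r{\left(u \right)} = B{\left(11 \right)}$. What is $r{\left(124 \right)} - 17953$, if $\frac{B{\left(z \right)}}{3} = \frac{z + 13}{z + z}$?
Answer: $- \frac{197447}{11} \approx -17950.0$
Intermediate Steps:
$B{\left(z \right)} = \frac{3 \left(13 + z\right)}{2 z}$ ($B{\left(z \right)} = 3 \frac{z + 13}{z + z} = 3 \frac{13 + z}{2 z} = \frac{3 \left(13 + z\right)}{2 z}$)
$r{\left(u \right)} = \frac{36}{11}$ ($r{\left(u \right)} = \frac{3 \left(13 + 11\right)}{2 \cdot 11} = \frac{3}{2} \cdot \frac{1}{11} \cdot 24 = \frac{36}{11}$)
$r{\left(124 \right)} - 17953 = \frac{36}{11} - 17953 = - \frac{197447}{11}$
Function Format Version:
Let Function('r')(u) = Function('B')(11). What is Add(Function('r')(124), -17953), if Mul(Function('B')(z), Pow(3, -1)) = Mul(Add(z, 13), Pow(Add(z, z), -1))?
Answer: Rational(-197447, 11) ≈ -17950.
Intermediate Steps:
Function('B')(z) = Mul(Rational(3, 2), Pow(z, -1), Add(13, z)) (Function('B')(z) = Mul(3, Mul(Add(z, 13), Pow(Add(z, z), -1))) = Mul(3, Mul(Add(13, z), Pow(Mul(2, z), -1))) = Mul(3, Mul(Add(13, z), Mul(Rational(1, 2), Pow(z, -1)))) = Mul(3, Mul(Rational(1, 2), Pow(z, -1), Add(13, z))) = Mul(Rational(3, 2), Pow(z, -1), Add(13, z)))
Function('r')(u) = Rational(36, 11) (Function('r')(u) = Mul(Rational(3, 2), Pow(11, -1), Add(13, 11)) = Mul(Rational(3, 2), Rational(1, 11), 24) = Rational(36, 11))
Add(Function('r')(124), -17953) = Add(Rational(36, 11), -17953) = Rational(-197447, 11)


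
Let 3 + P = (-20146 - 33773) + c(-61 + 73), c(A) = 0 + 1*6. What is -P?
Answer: 53916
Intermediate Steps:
c(A) = 6 (c(A) = 0 + 6 = 6)
P = -53916 (P = -3 + ((-20146 - 33773) + 6) = -3 + (-53919 + 6) = -3 - 53913 = -53916)
-P = -1*(-53916) = 53916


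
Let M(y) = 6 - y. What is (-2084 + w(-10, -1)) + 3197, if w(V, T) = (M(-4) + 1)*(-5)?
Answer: 1058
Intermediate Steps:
w(V, T) = -55 (w(V, T) = ((6 - 1*(-4)) + 1)*(-5) = ((6 + 4) + 1)*(-5) = (10 + 1)*(-5) = 11*(-5) = -55)
(-2084 + w(-10, -1)) + 3197 = (-2084 - 55) + 3197 = -2139 + 3197 = 1058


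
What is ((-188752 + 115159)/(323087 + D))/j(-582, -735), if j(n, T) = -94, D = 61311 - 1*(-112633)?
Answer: 24531/15573638 ≈ 0.0015752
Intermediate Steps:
D = 173944 (D = 61311 + 112633 = 173944)
((-188752 + 115159)/(323087 + D))/j(-582, -735) = ((-188752 + 115159)/(323087 + 173944))/(-94) = -73593/497031*(-1/94) = -73593*1/497031*(-1/94) = -24531/165677*(-1/94) = 24531/15573638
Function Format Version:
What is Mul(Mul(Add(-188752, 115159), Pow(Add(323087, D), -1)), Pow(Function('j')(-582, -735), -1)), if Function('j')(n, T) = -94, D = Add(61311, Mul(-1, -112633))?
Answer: Rational(24531, 15573638) ≈ 0.0015752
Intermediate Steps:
D = 173944 (D = Add(61311, 112633) = 173944)
Mul(Mul(Add(-188752, 115159), Pow(Add(323087, D), -1)), Pow(Function('j')(-582, -735), -1)) = Mul(Mul(Add(-188752, 115159), Pow(Add(323087, 173944), -1)), Pow(-94, -1)) = Mul(Mul(-73593, Pow(497031, -1)), Rational(-1, 94)) = Mul(Mul(-73593, Rational(1, 497031)), Rational(-1, 94)) = Mul(Rational(-24531, 165677), Rational(-1, 94)) = Rational(24531, 15573638)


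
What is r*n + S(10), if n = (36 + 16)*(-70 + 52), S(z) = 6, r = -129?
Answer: 120750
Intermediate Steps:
n = -936 (n = 52*(-18) = -936)
r*n + S(10) = -129*(-936) + 6 = 120744 + 6 = 120750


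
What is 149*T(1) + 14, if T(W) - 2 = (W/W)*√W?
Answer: 461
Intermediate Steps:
T(W) = 2 + √W (T(W) = 2 + (W/W)*√W = 2 + 1*√W = 2 + √W)
149*T(1) + 14 = 149*(2 + √1) + 14 = 149*(2 + 1) + 14 = 149*3 + 14 = 447 + 14 = 461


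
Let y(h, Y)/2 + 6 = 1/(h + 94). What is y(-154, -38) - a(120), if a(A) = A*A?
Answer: -432361/30 ≈ -14412.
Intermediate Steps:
a(A) = A**2
y(h, Y) = -12 + 2/(94 + h) (y(h, Y) = -12 + 2/(h + 94) = -12 + 2/(94 + h))
y(-154, -38) - a(120) = 2*(-563 - 6*(-154))/(94 - 154) - 1*120**2 = 2*(-563 + 924)/(-60) - 1*14400 = 2*(-1/60)*361 - 14400 = -361/30 - 14400 = -432361/30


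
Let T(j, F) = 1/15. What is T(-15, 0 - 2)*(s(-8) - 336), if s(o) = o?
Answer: -344/15 ≈ -22.933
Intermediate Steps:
T(j, F) = 1/15 (T(j, F) = 1*(1/15) = 1/15)
T(-15, 0 - 2)*(s(-8) - 336) = (-8 - 336)/15 = (1/15)*(-344) = -344/15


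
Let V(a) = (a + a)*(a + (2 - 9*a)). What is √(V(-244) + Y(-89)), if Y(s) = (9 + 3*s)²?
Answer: 2*I*√221747 ≈ 941.8*I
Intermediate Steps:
V(a) = 2*a*(2 - 8*a) (V(a) = (2*a)*(2 - 8*a) = 2*a*(2 - 8*a))
√(V(-244) + Y(-89)) = √(4*(-244)*(1 - 4*(-244)) + 9*(3 - 89)²) = √(4*(-244)*(1 + 976) + 9*(-86)²) = √(4*(-244)*977 + 9*7396) = √(-953552 + 66564) = √(-886988) = 2*I*√221747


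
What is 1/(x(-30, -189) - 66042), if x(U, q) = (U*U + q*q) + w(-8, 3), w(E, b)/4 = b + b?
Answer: -1/29397 ≈ -3.4017e-5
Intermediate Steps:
w(E, b) = 8*b (w(E, b) = 4*(b + b) = 4*(2*b) = 8*b)
x(U, q) = 24 + U² + q² (x(U, q) = (U*U + q*q) + 8*3 = (U² + q²) + 24 = 24 + U² + q²)
1/(x(-30, -189) - 66042) = 1/((24 + (-30)² + (-189)²) - 66042) = 1/((24 + 900 + 35721) - 66042) = 1/(36645 - 66042) = 1/(-29397) = -1/29397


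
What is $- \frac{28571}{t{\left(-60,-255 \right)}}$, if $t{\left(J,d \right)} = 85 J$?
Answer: $\frac{28571}{5100} \approx 5.6022$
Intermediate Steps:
$- \frac{28571}{t{\left(-60,-255 \right)}} = - \frac{28571}{85 \left(-60\right)} = - \frac{28571}{-5100} = \left(-28571\right) \left(- \frac{1}{5100}\right) = \frac{28571}{5100}$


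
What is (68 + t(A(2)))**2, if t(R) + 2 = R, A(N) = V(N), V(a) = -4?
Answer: 3844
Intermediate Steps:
A(N) = -4
t(R) = -2 + R
(68 + t(A(2)))**2 = (68 + (-2 - 4))**2 = (68 - 6)**2 = 62**2 = 3844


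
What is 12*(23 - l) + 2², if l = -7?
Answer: 364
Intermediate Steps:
12*(23 - l) + 2² = 12*(23 - 1*(-7)) + 2² = 12*(23 + 7) + 4 = 12*30 + 4 = 360 + 4 = 364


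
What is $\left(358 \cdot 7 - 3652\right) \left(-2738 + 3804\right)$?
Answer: $-1221636$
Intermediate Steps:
$\left(358 \cdot 7 - 3652\right) \left(-2738 + 3804\right) = \left(2506 - 3652\right) 1066 = \left(-1146\right) 1066 = -1221636$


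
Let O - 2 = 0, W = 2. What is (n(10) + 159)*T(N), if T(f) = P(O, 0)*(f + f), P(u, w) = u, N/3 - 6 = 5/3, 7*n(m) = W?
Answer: 102580/7 ≈ 14654.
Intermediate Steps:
n(m) = 2/7 (n(m) = (⅐)*2 = 2/7)
N = 23 (N = 18 + 3*(5/3) = 18 + 5 = 23)
O = 2 (O = 2 + 0 = 2)
T(f) = 4*f (T(f) = 2*(f + f) = 2*(2*f) = 4*f)
(n(10) + 159)*T(N) = (2/7 + 159)*(4*23) = (1115/7)*92 = 102580/7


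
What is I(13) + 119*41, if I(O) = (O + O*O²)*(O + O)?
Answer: 62339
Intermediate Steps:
I(O) = 2*O*(O + O³) (I(O) = (O + O³)*(2*O) = 2*O*(O + O³))
I(13) + 119*41 = 2*13²*(1 + 13²) + 119*41 = 2*169*(1 + 169) + 4879 = 2*169*170 + 4879 = 57460 + 4879 = 62339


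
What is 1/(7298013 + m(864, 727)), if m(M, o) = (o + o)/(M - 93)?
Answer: 771/5626769477 ≈ 1.3702e-7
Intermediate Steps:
m(M, o) = 2*o/(-93 + M) (m(M, o) = (2*o)/(-93 + M) = 2*o/(-93 + M))
1/(7298013 + m(864, 727)) = 1/(7298013 + 2*727/(-93 + 864)) = 1/(7298013 + 2*727/771) = 1/(7298013 + 2*727*(1/771)) = 1/(7298013 + 1454/771) = 1/(5626769477/771) = 771/5626769477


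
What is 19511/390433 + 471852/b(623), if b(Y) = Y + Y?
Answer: 92125451311/243239759 ≈ 378.74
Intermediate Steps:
b(Y) = 2*Y
19511/390433 + 471852/b(623) = 19511/390433 + 471852/((2*623)) = 19511*(1/390433) + 471852/1246 = 19511/390433 + 471852*(1/1246) = 19511/390433 + 235926/623 = 92125451311/243239759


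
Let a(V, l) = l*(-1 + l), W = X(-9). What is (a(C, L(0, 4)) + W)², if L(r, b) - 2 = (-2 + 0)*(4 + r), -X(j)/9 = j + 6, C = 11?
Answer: 4761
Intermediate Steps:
X(j) = -54 - 9*j (X(j) = -9*(j + 6) = -9*(6 + j) = -54 - 9*j)
L(r, b) = -6 - 2*r (L(r, b) = 2 + (-2 + 0)*(4 + r) = 2 - 2*(4 + r) = 2 + (-8 - 2*r) = -6 - 2*r)
W = 27 (W = -54 - 9*(-9) = -54 + 81 = 27)
(a(C, L(0, 4)) + W)² = ((-6 - 2*0)*(-1 + (-6 - 2*0)) + 27)² = ((-6 + 0)*(-1 + (-6 + 0)) + 27)² = (-6*(-1 - 6) + 27)² = (-6*(-7) + 27)² = (42 + 27)² = 69² = 4761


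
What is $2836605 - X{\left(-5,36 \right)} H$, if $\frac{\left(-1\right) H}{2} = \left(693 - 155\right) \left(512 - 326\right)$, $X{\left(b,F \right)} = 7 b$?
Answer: $-4168155$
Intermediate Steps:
$H = -200136$ ($H = - 2 \left(693 - 155\right) \left(512 - 326\right) = - 2 \cdot 538 \cdot 186 = \left(-2\right) 100068 = -200136$)
$2836605 - X{\left(-5,36 \right)} H = 2836605 - 7 \left(-5\right) \left(-200136\right) = 2836605 - \left(-35\right) \left(-200136\right) = 2836605 - 7004760 = -4168155$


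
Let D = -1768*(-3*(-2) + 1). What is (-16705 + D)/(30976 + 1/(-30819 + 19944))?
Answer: -316255875/336863999 ≈ -0.93882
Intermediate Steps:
D = -12376 (D = -1768*(6 + 1) = -1768*7 = -12376)
(-16705 + D)/(30976 + 1/(-30819 + 19944)) = (-16705 - 12376)/(30976 + 1/(-30819 + 19944)) = -29081/(30976 + 1/(-10875)) = -29081/(30976 - 1/10875) = -29081/336863999/10875 = -29081*10875/336863999 = -316255875/336863999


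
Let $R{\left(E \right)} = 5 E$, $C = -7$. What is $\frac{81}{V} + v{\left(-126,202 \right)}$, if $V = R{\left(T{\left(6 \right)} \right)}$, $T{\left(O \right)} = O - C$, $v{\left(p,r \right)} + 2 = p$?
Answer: $- \frac{8239}{65} \approx -126.75$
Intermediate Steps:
$v{\left(p,r \right)} = -2 + p$
$T{\left(O \right)} = 7 + O$ ($T{\left(O \right)} = O - -7 = O + 7 = 7 + O$)
$V = 65$ ($V = 5 \left(7 + 6\right) = 5 \cdot 13 = 65$)
$\frac{81}{V} + v{\left(-126,202 \right)} = \frac{81}{65} - 128 = - \frac{8239}{65}$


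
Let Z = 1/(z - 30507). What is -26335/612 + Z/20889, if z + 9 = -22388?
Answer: -15851370077/368370552 ≈ -43.031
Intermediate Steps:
z = -22397 (z = -9 - 22388 = -22397)
Z = -1/52904 (Z = 1/(-22397 - 30507) = 1/(-52904) = -1/52904 ≈ -1.8902e-5)
-26335/612 + Z/20889 = -26335/612 - 1/52904/20889 = -26335*1/612 - 1/52904*1/20889 = -26335/612 - 1/1105111656 = -15851370077/368370552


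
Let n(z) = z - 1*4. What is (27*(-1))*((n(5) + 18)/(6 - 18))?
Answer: 171/4 ≈ 42.750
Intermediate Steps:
n(z) = -4 + z (n(z) = z - 4 = -4 + z)
(27*(-1))*((n(5) + 18)/(6 - 18)) = (27*(-1))*(((-4 + 5) + 18)/(6 - 18)) = -27*(1 + 18)/(-12) = -513*(-1)/12 = -27*(-19/12) = 171/4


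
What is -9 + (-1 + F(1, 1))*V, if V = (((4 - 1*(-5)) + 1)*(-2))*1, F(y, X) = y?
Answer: -9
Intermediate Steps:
V = -20 (V = (((4 + 5) + 1)*(-2))*1 = ((9 + 1)*(-2))*1 = (10*(-2))*1 = -20*1 = -20)
-9 + (-1 + F(1, 1))*V = -9 + (-1 + 1)*(-20) = -9 + 0*(-20) = -9 + 0 = -9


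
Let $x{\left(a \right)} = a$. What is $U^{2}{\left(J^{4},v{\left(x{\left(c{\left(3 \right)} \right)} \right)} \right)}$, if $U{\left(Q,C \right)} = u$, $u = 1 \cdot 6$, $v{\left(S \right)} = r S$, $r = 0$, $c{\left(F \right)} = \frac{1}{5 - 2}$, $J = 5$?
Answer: $36$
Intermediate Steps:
$c{\left(F \right)} = \frac{1}{3}$
$v{\left(S \right)} = 0$ ($v{\left(S \right)} = 0 S = 0$)
$u = 6$
$U{\left(Q,C \right)} = 6$
$U^{2}{\left(J^{4},v{\left(x{\left(c{\left(3 \right)} \right)} \right)} \right)} = 6^{2} = 36$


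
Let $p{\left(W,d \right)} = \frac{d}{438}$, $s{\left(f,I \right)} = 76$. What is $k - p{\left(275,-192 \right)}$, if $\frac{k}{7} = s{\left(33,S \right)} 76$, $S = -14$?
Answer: $\frac{2951568}{73} \approx 40432.0$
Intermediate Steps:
$p{\left(W,d \right)} = \frac{d}{438}$ ($p{\left(W,d \right)} = d \frac{1}{438} = \frac{d}{438}$)
$k = 40432$ ($k = 7 \cdot 76 \cdot 76 = 7 \cdot 5776 = 40432$)
$k - p{\left(275,-192 \right)} = 40432 - \frac{1}{438} \left(-192\right) = 40432 - - \frac{32}{73} = 40432 + \frac{32}{73} = \frac{2951568}{73}$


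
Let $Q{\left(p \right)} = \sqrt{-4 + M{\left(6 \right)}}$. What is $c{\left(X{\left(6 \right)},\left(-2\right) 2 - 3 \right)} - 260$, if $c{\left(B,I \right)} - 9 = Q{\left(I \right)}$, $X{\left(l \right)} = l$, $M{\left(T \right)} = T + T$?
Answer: $-251 + 2 \sqrt{2} \approx -248.17$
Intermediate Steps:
$M{\left(T \right)} = 2 T$
$Q{\left(p \right)} = 2 \sqrt{2}$ ($Q{\left(p \right)} = \sqrt{-4 + 2 \cdot 6} = \sqrt{-4 + 12} = \sqrt{8} = 2 \sqrt{2}$)
$c{\left(B,I \right)} = 9 + 2 \sqrt{2}$
$c{\left(X{\left(6 \right)},\left(-2\right) 2 - 3 \right)} - 260 = \left(9 + 2 \sqrt{2}\right) - 260 = -251 + 2 \sqrt{2}$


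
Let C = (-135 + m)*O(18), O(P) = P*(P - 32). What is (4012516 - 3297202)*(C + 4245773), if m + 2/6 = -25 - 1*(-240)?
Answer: 3022700223858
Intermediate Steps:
O(P) = P*(-32 + P)
m = 644/3 (m = -1/3 + (-25 - 1*(-240)) = -1/3 + (-25 + 240) = -1/3 + 215 = 644/3 ≈ 214.67)
C = -20076 (C = (-135 + 644/3)*(18*(-32 + 18)) = 239*(18*(-14))/3 = (239/3)*(-252) = -20076)
(4012516 - 3297202)*(C + 4245773) = (4012516 - 3297202)*(-20076 + 4245773) = 715314*4225697 = 3022700223858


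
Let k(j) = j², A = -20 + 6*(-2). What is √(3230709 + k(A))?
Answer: √3231733 ≈ 1797.7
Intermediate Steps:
A = -32 (A = -20 - 12 = -32)
√(3230709 + k(A)) = √(3230709 + (-32)²) = √(3230709 + 1024) = √3231733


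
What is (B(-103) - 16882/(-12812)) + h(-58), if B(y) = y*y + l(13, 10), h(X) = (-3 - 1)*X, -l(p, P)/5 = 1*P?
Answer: 69135587/6406 ≈ 10792.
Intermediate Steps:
l(p, P) = -5*P
h(X) = -4*X
B(y) = -50 + y² (B(y) = y*y - 5*10 = y² - 50 = -50 + y²)
(B(-103) - 16882/(-12812)) + h(-58) = ((-50 + (-103)²) - 16882/(-12812)) - 4*(-58) = ((-50 + 10609) - 16882*(-1/12812)) + 232 = (10559 + 8441/6406) + 232 = 67649395/6406 + 232 = 69135587/6406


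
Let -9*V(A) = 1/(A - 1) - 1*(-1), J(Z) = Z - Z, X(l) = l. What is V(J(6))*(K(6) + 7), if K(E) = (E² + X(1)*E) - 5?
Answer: 0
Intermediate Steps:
K(E) = -5 + E + E² (K(E) = (E² + 1*E) - 5 = (E² + E) - 5 = (E + E²) - 5 = -5 + E + E²)
J(Z) = 0
V(A) = -⅑ - 1/(9*(-1 + A)) (V(A) = -(1/(A - 1) - 1*(-1))/9 = -(1/(-1 + A) + 1)/9 = -(1 + 1/(-1 + A))/9 = -⅑ - 1/(9*(-1 + A)))
V(J(6))*(K(6) + 7) = (-1*0/(-9 + 9*0))*((-5 + 6 + 6²) + 7) = (-1*0/(-9 + 0))*((-5 + 6 + 36) + 7) = (-1*0/(-9))*(37 + 7) = -1*0*(-⅑)*44 = 0*44 = 0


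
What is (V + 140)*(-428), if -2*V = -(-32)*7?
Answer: -11984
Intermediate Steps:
V = -112 (V = -(-16)*(-1*7) = -(-16)*(-7) = -1/2*224 = -112)
(V + 140)*(-428) = (-112 + 140)*(-428) = 28*(-428) = -11984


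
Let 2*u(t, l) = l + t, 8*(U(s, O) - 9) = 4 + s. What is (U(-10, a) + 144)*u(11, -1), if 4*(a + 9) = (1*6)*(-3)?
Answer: 3045/4 ≈ 761.25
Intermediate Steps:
a = -27/2 (a = -9 + ((1*6)*(-3))/4 = -9 + (6*(-3))/4 = -9 + (¼)*(-18) = -9 - 9/2 = -27/2 ≈ -13.500)
U(s, O) = 19/2 + s/8 (U(s, O) = 9 + (4 + s)/8 = 9 + (½ + s/8) = 19/2 + s/8)
u(t, l) = l/2 + t/2 (u(t, l) = (l + t)/2 = l/2 + t/2)
(U(-10, a) + 144)*u(11, -1) = ((19/2 + (⅛)*(-10)) + 144)*((½)*(-1) + (½)*11) = ((19/2 - 5/4) + 144)*(-½ + 11/2) = (33/4 + 144)*5 = (609/4)*5 = 3045/4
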